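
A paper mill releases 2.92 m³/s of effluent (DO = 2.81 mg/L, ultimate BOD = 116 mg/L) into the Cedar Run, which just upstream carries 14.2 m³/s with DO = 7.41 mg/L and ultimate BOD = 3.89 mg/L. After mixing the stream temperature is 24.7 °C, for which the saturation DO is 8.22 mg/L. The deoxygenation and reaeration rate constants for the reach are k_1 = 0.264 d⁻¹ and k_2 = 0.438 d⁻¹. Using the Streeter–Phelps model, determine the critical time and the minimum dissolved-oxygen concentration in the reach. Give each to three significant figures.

Mixed DO = (14.2×7.41 + 2.92×2.81)/(14.2+2.92) = 113.4/17.12 = 6.625 mg/L.
Mixed L₀ = (14.2×3.89 + 2.92×116)/(17.12) = 394.0/17.12 = 23.01 mg/L.
Initial deficit D₀ = C_s − DO₀ = 8.22 − 6.625 = 1.595 mg/L.
t_c = (1/0.1740) ln[(0.438/0.264)(1 − 1.595×0.1740/(0.264×23.01))] = 5.747 × ln(1.583) = 2.641 d.
D_c = (0.264/0.438) × 23.01 × e^(−0.264×2.641) = 0.6027 × 23.01 × 0.4980 = 6.907 mg/L.
Minimum DO = 8.22 − 6.907 = 1.313 mg/L.

t_c ≈ 2.64 d; minimum DO ≈ 1.31 mg/L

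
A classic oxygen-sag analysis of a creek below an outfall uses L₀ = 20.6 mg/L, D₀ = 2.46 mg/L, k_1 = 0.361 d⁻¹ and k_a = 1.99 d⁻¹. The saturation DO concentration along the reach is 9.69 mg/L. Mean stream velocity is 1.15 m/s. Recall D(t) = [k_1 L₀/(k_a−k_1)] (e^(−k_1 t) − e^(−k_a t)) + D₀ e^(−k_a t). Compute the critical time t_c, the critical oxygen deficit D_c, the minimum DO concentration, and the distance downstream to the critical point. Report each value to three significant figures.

t_c ≈ 0.573 d; D_c ≈ 3.04 mg/L; min DO ≈ 6.65 mg/L; x_c ≈ 56.9 km

t_c = [1/(k_a−k_1)] ln[(k_a/k_1)(1 − D₀(k_a−k_1)/(k_1 L₀))]
= [1/(1.99−0.361)] ln[(1.99/0.361)(1 − 2.46×1.629/(0.361×20.6))]
= (1/1.629) ln[5.512 × 0.4611] = 0.6139 × ln(2.542) = 0.6139 × 0.9329 = 0.5727 d.
D_c = (k_1/k_a) L₀ e^(−k_1 t_c) = (0.361/1.99) × 20.6 × e^(−0.361×0.5727) = 0.1814 × 20.6 × 0.8132 = 3.039 mg/L.
Minimum DO = C_s − D_c = 9.69 − 3.039 = 6.651 mg/L.
x_c = v t_c = 1.15 m/s × 0.5727 d × 86400 s/d = 56900 m ≈ 56.9 km.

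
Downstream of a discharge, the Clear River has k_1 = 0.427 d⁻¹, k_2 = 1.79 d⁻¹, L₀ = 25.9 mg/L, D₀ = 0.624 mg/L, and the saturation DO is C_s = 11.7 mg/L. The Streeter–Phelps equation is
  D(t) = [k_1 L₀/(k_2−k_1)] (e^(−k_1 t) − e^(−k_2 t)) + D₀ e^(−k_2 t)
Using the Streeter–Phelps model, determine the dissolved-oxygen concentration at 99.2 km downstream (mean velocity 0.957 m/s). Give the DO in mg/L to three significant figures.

Travel time t = x/v = 99.2 km / (0.957 m/s) = 99200 m / 0.957 m/s = 103700 s = 1.200 d.
k_1 L₀/(k_2−k_1) = 0.427×25.9/(1.79−0.427) = 11.06/1.363 = 8.114 mg/L.
e^(−k_1 t) = e^(−0.427×1.200) = 0.5991; e^(−k_2 t) = e^(−1.79×1.200) = 0.1168.
D = 8.114 × (0.5991 − 0.1168) + 0.624 × 0.1168 = 3.914 + 0.07287 = 3.987 mg/L.
DO = C_s − D = 11.7 − 3.987 = 7.713 mg/L.

DO ≈ 7.71 mg/L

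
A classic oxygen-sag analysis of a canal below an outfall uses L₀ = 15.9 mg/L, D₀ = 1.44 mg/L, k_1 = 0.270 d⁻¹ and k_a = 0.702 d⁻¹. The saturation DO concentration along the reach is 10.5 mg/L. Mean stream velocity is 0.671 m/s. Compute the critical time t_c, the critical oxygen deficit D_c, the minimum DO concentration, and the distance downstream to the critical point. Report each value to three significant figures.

t_c ≈ 1.85 d; D_c ≈ 3.71 mg/L; min DO ≈ 6.79 mg/L; x_c ≈ 107 km

At the critical point dD/dt = 0, so k_1 L₀ e^(−k_1 t) = k_a D. Substituting D(t) from the Streeter–Phelps equation and solving for t gives
t_c = ln[(k_a/k_1)(1 − D₀(k_a−k_1)/(k_1 L₀))] / (k_a−k_1).
Here k_a−k_1 = 0.4320 d⁻¹ and 1 − D₀(k_a−k_1)/(k_1 L₀) = 1 − 1.44×0.4320/(0.270×15.9) = 0.8551, so
t_c = ln(2.600 × 0.8551) / 0.4320 = 0.7990 / 0.4320 = 1.849 d.
L(t_c) = L₀ e^(−k_1 t_c) = 15.9 × 0.6069 = 9.650 mg/L, and at the critical point k_a D_c = k_1 L, so D_c = (0.270/0.702) × 9.650 = 3.712 mg/L.
Minimum DO = C_s − D_c = 10.5 − 3.712 = 6.788 mg/L.
x_c = v t_c = 0.671 m/s × 1.849 d × 86400 s/d = 107200 m ≈ 107 km.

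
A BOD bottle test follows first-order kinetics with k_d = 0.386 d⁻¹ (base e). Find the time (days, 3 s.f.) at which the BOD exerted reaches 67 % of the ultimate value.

t ≈ 2.87 d

y/L₀ = 1 − e^(−k_d t) = 0.67 ⇒ e^(−k_d t) = 0.330
t = −ln(0.330) / 0.386 = 1.109 / 0.386 = 2.872 d.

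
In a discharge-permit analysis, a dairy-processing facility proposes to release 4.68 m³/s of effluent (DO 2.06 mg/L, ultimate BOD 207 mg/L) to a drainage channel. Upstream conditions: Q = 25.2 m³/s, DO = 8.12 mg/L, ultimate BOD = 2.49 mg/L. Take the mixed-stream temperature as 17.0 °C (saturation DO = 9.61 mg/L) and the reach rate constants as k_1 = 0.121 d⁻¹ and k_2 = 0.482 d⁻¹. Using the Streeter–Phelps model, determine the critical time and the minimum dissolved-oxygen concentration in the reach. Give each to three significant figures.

t_c ≈ 3.17 d; minimum DO ≈ 3.71 mg/L

Mixed DO = (25.2×8.12 + 4.68×2.06)/(25.2+4.68) = 214.3/29.88 = 7.171 mg/L.
Mixed L₀ = (25.2×2.49 + 4.68×207)/(29.88) = 1032/29.88 = 34.52 mg/L.
Initial deficit D₀ = C_s − DO₀ = 9.61 − 7.171 = 2.439 mg/L.
t_c = (1/0.3610) ln[(0.482/0.121)(1 − 2.439×0.3610/(0.121×34.52))] = 2.770 × ln(3.144) = 3.173 d.
D_c = (0.121/0.482) × 34.52 × e^(−0.121×3.173) = 0.2510 × 34.52 × 0.6812 = 5.903 mg/L.
Minimum DO = 9.61 − 5.903 = 3.707 mg/L.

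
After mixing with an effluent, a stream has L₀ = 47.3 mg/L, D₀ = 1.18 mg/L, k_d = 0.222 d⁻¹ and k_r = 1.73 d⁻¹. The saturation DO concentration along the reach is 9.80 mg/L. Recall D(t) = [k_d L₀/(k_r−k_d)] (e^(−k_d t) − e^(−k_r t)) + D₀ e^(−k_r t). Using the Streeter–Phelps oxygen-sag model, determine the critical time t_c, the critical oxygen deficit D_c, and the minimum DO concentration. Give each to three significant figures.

With k_r/k_d = 7.793 and 1 − D₀(k_r−k_d)/(k_d L₀) = 0.8305,
t_c = ln(7.793 × 0.8305) / (1.73 − 0.222) = ln(6.472) / 1.508 = 1.868/1.508 = 1.238 d.
L(t_c) = L₀ e^(−k_d t_c) = 47.3 × 0.7596 = 35.93 mg/L, and at the critical point k_r D_c = k_d L, so D_c = (0.222/1.73) × 35.93 = 4.611 mg/L.
Minimum DO = C_s − D_c = 9.80 − 4.611 = 5.189 mg/L.

t_c ≈ 1.24 d; D_c ≈ 4.61 mg/L; min DO ≈ 5.19 mg/L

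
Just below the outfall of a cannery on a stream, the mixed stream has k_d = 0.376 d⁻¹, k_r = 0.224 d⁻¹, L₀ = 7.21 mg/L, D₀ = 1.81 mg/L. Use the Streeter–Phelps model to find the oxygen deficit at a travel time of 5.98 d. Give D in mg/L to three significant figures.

D ≈ 3.26 mg/L

k_d L₀/(k_r−k_d) = 0.376×7.21/(0.224−0.376) = 2.711/-0.1520 = -17.84 mg/L.
e^(−k_d t) = e^(−0.376×5.980) = 0.1056; e^(−k_r t) = e^(−0.224×5.980) = 0.2620.
D = -17.84 × (0.1056 − 0.2620) + 1.81 × 0.2620 = 2.790 + 0.4742 = 3.264 mg/L.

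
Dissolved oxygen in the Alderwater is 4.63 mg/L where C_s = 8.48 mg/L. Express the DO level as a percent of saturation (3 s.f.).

54.6 % saturation

% saturation = C/C_s × 100 = 4.63/8.48 × 100 = 54.6 %.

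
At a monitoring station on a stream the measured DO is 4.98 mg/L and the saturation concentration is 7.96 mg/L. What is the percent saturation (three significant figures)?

% saturation = C/C_s × 100 = 4.98/7.96 × 100 = 62.6 %.

62.6 % saturation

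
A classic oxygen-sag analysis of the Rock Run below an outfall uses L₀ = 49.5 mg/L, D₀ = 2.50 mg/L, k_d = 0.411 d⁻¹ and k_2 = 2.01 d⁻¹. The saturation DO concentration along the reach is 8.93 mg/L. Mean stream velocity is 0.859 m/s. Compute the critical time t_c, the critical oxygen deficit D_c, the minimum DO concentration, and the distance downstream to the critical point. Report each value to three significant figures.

t_c ≈ 0.856 d; D_c ≈ 7.12 mg/L; min DO ≈ 1.81 mg/L; x_c ≈ 63.5 km

With k_2/k_d = 4.891 and 1 − D₀(k_2−k_d)/(k_d L₀) = 0.8035,
t_c = ln(4.891 × 0.8035) / (2.01 − 0.411) = ln(3.930) / 1.599 = 1.369/1.599 = 0.8559 d.
L(t_c) = L₀ e^(−k_d t_c) = 49.5 × 0.7034 = 34.82 mg/L, and at the critical point k_2 D_c = k_d L, so D_c = (0.411/2.01) × 34.82 = 7.120 mg/L.
Minimum DO = C_s − D_c = 8.93 − 7.120 = 1.810 mg/L.
x_c = v t_c = 0.859 m/s × 0.8559 d × 86400 s/d = 63520 m ≈ 63.5 km.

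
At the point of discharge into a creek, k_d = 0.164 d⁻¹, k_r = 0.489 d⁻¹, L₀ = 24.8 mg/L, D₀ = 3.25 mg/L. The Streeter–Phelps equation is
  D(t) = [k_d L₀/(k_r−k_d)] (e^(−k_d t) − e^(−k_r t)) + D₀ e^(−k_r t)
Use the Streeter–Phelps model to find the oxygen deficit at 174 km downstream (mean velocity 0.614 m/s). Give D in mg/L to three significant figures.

D ≈ 5.44 mg/L

Travel time t = x/v = 174 km / (0.614 m/s) = 174000 m / 0.614 m/s = 283400 s = 3.280 d.
k_d L₀/(k_r−k_d) = 0.164×24.8/(0.489−0.164) = 4.067/0.3250 = 12.51 mg/L.
e^(−k_d t) = e^(−0.164×3.280) = 0.5840; e^(−k_r t) = e^(−0.489×3.280) = 0.2011.
D = 12.51 × (0.5840 − 0.2011) + 3.25 × 0.2011 = 4.791 + 0.6536 = 5.445 mg/L.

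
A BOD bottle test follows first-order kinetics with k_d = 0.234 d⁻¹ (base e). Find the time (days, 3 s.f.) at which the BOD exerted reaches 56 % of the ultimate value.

y/L₀ = 1 − e^(−k_d t) = 0.56 ⇒ e^(−k_d t) = 0.440
t = −ln(0.440) / 0.234 = 0.8210 / 0.234 = 3.508 d.

t ≈ 3.51 d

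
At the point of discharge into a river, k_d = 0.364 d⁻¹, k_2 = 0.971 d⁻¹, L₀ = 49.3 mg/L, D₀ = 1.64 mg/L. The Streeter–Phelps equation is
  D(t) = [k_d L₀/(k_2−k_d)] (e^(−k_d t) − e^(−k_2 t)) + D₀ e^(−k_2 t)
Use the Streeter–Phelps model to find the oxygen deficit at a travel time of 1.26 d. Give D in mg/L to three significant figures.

k_d L₀/(k_2−k_d) = 0.364×49.3/(0.971−0.364) = 17.95/0.6070 = 29.56 mg/L.
e^(−k_d t) = e^(−0.364×1.260) = 0.6321; e^(−k_2 t) = e^(−0.971×1.260) = 0.2942.
D = 29.56 × (0.6321 − 0.2942) + 1.64 × 0.2942 = 9.991 + 0.4825 = 10.47 mg/L.

D ≈ 10.5 mg/L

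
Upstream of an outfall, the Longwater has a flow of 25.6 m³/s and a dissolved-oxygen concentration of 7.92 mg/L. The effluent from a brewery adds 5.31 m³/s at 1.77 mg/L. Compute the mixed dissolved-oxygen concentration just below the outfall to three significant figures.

6.86 mg/L

Flow-weighted mixing: C = (Q_r C_r + Q_w C_w)/(Q_r + Q_w)
= (25.6×7.92 + 5.31×1.77)/(25.6 + 5.31) = 212.2/30.91 = 6.863 mg/L.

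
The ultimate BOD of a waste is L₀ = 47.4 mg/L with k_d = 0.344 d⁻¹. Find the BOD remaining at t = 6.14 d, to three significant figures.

L ≈ 5.73 mg/L

L_t = L₀ e^(−k_d t) = 47.4 × e^(−0.344×6.14) = 47.4 × 0.1210 = 5.734 mg/L.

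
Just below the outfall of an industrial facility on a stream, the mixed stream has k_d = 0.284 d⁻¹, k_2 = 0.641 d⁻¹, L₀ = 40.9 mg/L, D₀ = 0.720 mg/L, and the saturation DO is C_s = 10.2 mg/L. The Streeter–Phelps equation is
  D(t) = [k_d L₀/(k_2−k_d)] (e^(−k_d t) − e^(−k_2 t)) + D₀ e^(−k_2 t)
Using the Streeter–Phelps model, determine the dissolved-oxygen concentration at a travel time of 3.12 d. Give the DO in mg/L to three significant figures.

DO ≈ 1.09 mg/L

k_d L₀/(k_2−k_d) = 0.284×40.9/(0.641−0.284) = 11.62/0.3570 = 32.54 mg/L.
e^(−k_d t) = e^(−0.284×3.120) = 0.4123; e^(−k_2 t) = e^(−0.641×3.120) = 0.1353.
D = 32.54 × (0.4123 − 0.1353) + 0.720 × 0.1353 = 9.010 + 0.09745 = 9.108 mg/L.
DO = C_s − D = 10.2 − 9.108 = 1.092 mg/L.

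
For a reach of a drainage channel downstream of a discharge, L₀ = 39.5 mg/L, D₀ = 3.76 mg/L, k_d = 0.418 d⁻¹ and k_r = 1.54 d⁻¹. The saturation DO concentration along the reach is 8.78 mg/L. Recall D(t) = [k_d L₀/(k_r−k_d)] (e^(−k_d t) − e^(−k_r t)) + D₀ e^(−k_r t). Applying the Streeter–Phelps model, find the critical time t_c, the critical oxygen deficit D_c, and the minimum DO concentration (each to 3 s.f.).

t_c ≈ 0.899 d; D_c ≈ 7.36 mg/L; min DO ≈ 1.42 mg/L

With k_r/k_d = 3.684 and 1 − D₀(k_r−k_d)/(k_d L₀) = 0.7445,
t_c = ln(3.684 × 0.7445) / (1.54 − 0.418) = ln(2.743) / 1.122 = 1.009/1.122 = 0.8993 d.
L(t_c) = L₀ e^(−k_d t_c) = 39.5 × 0.6867 = 27.12 mg/L, and at the critical point k_r D_c = k_d L, so D_c = (0.418/1.54) × 27.12 = 7.362 mg/L.
Minimum DO = C_s − D_c = 8.78 − 7.362 = 1.418 mg/L.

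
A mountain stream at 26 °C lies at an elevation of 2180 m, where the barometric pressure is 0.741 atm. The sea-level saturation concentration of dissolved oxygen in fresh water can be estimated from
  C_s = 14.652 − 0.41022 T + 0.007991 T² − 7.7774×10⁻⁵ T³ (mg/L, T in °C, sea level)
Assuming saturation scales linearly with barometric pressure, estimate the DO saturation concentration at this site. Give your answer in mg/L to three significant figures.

C_s ≈ 5.94 mg/L

At sea level: C_s = 14.652 − 0.41022×26 + 0.007991×26² − 7.7774×10⁻⁵×26³ = 8.021 mg/L.
Pressure correction: C_s' = 8.021 × 0.741 = 5.944 mg/L.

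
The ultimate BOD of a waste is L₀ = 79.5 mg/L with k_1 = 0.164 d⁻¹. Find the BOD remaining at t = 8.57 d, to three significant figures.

L_t = L₀ e^(−k_1 t) = 79.5 × e^(−0.164×8.57) = 79.5 × 0.2452 = 19.50 mg/L.

L ≈ 19.5 mg/L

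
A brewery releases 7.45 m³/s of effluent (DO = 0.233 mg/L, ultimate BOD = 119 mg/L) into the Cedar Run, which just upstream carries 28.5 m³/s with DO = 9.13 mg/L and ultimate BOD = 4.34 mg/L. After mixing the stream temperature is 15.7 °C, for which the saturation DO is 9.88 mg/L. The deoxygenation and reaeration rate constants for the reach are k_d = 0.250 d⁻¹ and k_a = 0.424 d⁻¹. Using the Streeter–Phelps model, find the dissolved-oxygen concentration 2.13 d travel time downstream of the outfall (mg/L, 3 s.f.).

DO ≈ 1.49 mg/L

Mixed DO = (28.5×9.13 + 7.45×0.233)/(28.5+7.45) = 261.9/35.95 = 7.286 mg/L.
Mixed L₀ = (28.5×4.34 + 7.45×119)/(35.95) = 1010/35.95 = 28.10 mg/L.
Initial deficit D₀ = C_s − DO₀ = 9.88 − 7.286 = 2.594 mg/L.
D(2.13) = [0.250×28.10/(0.424−0.250)](e^(−0.250×2.13) − e^(−0.424×2.13)) + 2.594 e^(−0.424×2.13)
= 40.38 × (0.5871 − 0.4053) + 2.594 × 0.4053 = 8.393 mg/L.
DO = 9.88 − 8.393 = 1.487 mg/L.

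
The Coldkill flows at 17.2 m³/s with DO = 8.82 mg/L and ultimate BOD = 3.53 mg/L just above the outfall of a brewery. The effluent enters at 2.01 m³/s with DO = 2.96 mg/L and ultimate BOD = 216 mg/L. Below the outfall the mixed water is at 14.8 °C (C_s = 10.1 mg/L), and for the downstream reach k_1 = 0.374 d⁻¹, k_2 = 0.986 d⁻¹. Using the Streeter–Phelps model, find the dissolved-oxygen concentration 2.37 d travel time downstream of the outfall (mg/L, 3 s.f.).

DO ≈ 4.95 mg/L

Mixed DO = (17.2×8.82 + 2.01×2.96)/(17.2+2.01) = 157.7/19.21 = 8.207 mg/L.
Mixed L₀ = (17.2×3.53 + 2.01×216)/(19.21) = 494.9/19.21 = 25.76 mg/L.
Initial deficit D₀ = C_s − DO₀ = 10.1 − 8.207 = 1.893 mg/L.
D(2.37) = [0.374×25.76/(0.986−0.374)](e^(−0.374×2.37) − e^(−0.986×2.37)) + 1.893 e^(−0.986×2.37)
= 15.74 × (0.4121 − 0.09663) + 1.893 × 0.09663 = 5.150 mg/L.
DO = 10.1 − 5.150 = 4.950 mg/L.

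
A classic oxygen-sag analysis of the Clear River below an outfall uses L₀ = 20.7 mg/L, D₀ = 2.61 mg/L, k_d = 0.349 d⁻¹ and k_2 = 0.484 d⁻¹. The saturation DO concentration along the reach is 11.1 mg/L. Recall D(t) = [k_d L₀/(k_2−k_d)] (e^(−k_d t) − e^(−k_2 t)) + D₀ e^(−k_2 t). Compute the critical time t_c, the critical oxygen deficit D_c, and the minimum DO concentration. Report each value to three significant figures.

t_c ≈ 2.05 d; D_c ≈ 7.29 mg/L; min DO ≈ 3.81 mg/L

t_c = [1/(k_2−k_d)] ln[(k_2/k_d)(1 − D₀(k_2−k_d)/(k_d L₀))]
= [1/(0.484−0.349)] ln[(0.484/0.349)(1 − 2.61×0.1350/(0.349×20.7))]
= (1/0.1350) ln[1.387 × 0.9512] = 7.407 × ln(1.319) = 7.407 × 0.2770 = 2.052 d.
D_c = (k_d/k_2) L₀ e^(−k_d t_c) = (0.349/0.484) × 20.7 × e^(−0.349×2.052) = 0.7211 × 20.7 × 0.4886 = 7.294 mg/L.
Minimum DO = C_s − D_c = 11.1 − 7.294 = 3.806 mg/L.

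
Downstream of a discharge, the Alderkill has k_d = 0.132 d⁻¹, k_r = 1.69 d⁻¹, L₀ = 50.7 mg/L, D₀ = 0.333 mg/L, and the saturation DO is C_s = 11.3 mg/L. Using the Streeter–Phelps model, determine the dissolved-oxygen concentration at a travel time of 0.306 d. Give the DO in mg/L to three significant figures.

DO ≈ 9.54 mg/L

k_d L₀/(k_r−k_d) = 0.132×50.7/(1.69−0.132) = 6.692/1.558 = 4.296 mg/L.
e^(−k_d t) = e^(−0.132×0.3060) = 0.9604; e^(−k_r t) = e^(−1.69×0.3060) = 0.5962.
D = 4.296 × (0.9604 − 0.5962) + 0.333 × 0.5962 = 1.564 + 0.1985 = 1.763 mg/L.
DO = C_s − D = 11.3 − 1.763 = 9.537 mg/L.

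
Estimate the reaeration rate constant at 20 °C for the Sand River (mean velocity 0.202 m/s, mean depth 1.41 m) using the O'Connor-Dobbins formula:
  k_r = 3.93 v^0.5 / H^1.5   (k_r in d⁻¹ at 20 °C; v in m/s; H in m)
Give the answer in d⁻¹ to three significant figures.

k_r ≈ 1.05 d⁻¹

k_r = 3.93 × 0.202^0.5 / 1.41^1.5 = 3.93 × 0.4494 / 1.674 = 1.055 d⁻¹.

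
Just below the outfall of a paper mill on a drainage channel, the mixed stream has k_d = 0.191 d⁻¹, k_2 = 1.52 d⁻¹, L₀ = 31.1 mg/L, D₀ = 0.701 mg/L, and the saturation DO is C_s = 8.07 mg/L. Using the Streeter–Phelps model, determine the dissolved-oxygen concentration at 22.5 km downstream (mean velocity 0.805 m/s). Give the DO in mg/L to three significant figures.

DO ≈ 6.17 mg/L

Travel time t = x/v = 22.5 km / (0.805 m/s) = 22500 m / 0.805 m/s = 27950 s = 0.3235 d.
k_d L₀/(k_2−k_d) = 0.191×31.1/(1.52−0.191) = 5.940/1.329 = 4.470 mg/L.
e^(−k_d t) = e^(−0.191×0.3235) = 0.9401; e^(−k_2 t) = e^(−1.52×0.3235) = 0.6116.
D = 4.470 × (0.9401 − 0.6116) + 0.701 × 0.6116 = 1.468 + 0.4287 = 1.897 mg/L.
DO = C_s − D = 8.07 − 1.897 = 6.173 mg/L.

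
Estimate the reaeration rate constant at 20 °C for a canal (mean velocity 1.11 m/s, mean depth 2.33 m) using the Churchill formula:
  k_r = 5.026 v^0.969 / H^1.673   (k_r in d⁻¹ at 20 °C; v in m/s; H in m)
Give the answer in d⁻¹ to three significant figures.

k_r = 5.026 × 1.11^0.969 / 2.33^1.673 = 5.026 × 1.106 / 4.117 = 1.351 d⁻¹.

k_r ≈ 1.35 d⁻¹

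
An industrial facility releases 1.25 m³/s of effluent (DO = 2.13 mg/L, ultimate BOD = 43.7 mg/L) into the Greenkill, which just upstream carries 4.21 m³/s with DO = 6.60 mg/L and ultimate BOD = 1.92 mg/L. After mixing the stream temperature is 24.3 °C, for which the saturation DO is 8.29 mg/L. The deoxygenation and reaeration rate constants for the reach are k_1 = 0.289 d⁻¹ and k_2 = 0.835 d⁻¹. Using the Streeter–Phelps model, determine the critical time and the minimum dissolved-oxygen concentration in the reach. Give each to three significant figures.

t_c ≈ 0.860 d; minimum DO ≈ 5.19 mg/L

Mixed DO = (4.21×6.60 + 1.25×2.13)/(4.21+1.25) = 30.45/5.460 = 5.577 mg/L.
Mixed L₀ = (4.21×1.92 + 1.25×43.7)/(5.460) = 62.71/5.460 = 11.49 mg/L.
Initial deficit D₀ = C_s − DO₀ = 8.29 − 5.577 = 2.713 mg/L.
t_c = (1/0.5460) ln[(0.835/0.289)(1 − 2.713×0.5460/(0.289×11.49))] = 1.832 × ln(1.600) = 0.8604 d.
D_c = (0.289/0.835) × 11.49 × e^(−0.289×0.8604) = 0.3461 × 11.49 × 0.7798 = 3.100 mg/L.
Minimum DO = 8.29 − 3.100 = 5.190 mg/L.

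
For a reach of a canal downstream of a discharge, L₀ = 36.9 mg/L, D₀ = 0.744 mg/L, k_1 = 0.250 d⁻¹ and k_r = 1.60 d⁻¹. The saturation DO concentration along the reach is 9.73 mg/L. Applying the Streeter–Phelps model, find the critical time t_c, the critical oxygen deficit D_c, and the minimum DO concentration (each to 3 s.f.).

t_c ≈ 1.29 d; D_c ≈ 4.18 mg/L; min DO ≈ 5.55 mg/L

With k_r/k_1 = 6.400 and 1 − D₀(k_r−k_1)/(k_1 L₀) = 0.8911,
t_c = ln(6.400 × 0.8911) / (1.60 − 0.250) = ln(5.703) / 1.350 = 1.741/1.350 = 1.290 d.
L(t_c) = L₀ e^(−k_1 t_c) = 36.9 × 0.7244 = 26.73 mg/L, and at the critical point k_r D_c = k_1 L, so D_c = (0.250/1.60) × 26.73 = 4.177 mg/L.
Minimum DO = C_s − D_c = 9.73 − 4.177 = 5.553 mg/L.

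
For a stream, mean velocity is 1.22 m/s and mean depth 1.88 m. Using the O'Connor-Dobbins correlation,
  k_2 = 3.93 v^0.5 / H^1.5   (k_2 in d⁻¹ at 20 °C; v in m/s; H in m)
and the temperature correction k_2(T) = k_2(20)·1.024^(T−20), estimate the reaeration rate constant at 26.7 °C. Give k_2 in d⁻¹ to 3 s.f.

k_2(20) = 3.93 × 1.22^0.5 / 1.88^1.5 = 3.93 × 1.105 / 2.578 = 1.684 d⁻¹.
k_2(26.7) = 1.684 × 1.024^(26.7−20) = 1.684 × 1.172 = 1.974 d⁻¹.

k_2 ≈ 1.97 d⁻¹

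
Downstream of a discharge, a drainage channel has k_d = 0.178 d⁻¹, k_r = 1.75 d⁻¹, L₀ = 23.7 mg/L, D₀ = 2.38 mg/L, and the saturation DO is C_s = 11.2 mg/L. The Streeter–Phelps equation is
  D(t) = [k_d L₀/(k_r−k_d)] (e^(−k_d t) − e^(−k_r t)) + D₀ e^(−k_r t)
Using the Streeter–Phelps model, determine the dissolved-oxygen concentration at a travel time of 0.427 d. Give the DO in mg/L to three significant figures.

DO ≈ 8.86 mg/L

k_d L₀/(k_r−k_d) = 0.178×23.7/(1.75−0.178) = 4.219/1.572 = 2.684 mg/L.
e^(−k_d t) = e^(−0.178×0.4270) = 0.9268; e^(−k_r t) = e^(−1.75×0.4270) = 0.4737.
D = 2.684 × (0.9268 − 0.4737) + 2.38 × 0.4737 = 1.216 + 1.127 = 2.343 mg/L.
DO = C_s − D = 11.2 − 2.343 = 8.857 mg/L.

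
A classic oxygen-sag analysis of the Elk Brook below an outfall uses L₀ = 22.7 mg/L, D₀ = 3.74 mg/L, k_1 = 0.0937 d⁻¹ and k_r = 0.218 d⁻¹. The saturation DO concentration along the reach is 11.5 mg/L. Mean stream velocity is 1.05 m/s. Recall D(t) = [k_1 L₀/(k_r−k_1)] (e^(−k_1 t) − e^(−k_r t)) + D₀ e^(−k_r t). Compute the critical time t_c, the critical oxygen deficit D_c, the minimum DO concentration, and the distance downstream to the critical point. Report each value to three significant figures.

t_c = [1/(k_r−k_1)] ln[(k_r/k_1)(1 − D₀(k_r−k_1)/(k_1 L₀))]
= [1/(0.218−0.0937)] ln[(0.218/0.0937)(1 − 3.74×0.1243/(0.0937×22.7))]
= (1/0.1243) ln[2.327 × 0.7814] = 8.045 × ln(1.818) = 8.045 × 0.5978 = 4.809 d.
D_c = (k_1/k_r) L₀ e^(−k_1 t_c) = (0.0937/0.218) × 22.7 × e^(−0.0937×4.809) = 0.4298 × 22.7 × 0.6372 = 6.217 mg/L.
Minimum DO = C_s − D_c = 11.5 − 6.217 = 5.283 mg/L.
x_c = v t_c = 1.05 m/s × 4.809 d × 86400 s/d = 436300 m ≈ 436 km.

t_c ≈ 4.81 d; D_c ≈ 6.22 mg/L; min DO ≈ 5.28 mg/L; x_c ≈ 436 km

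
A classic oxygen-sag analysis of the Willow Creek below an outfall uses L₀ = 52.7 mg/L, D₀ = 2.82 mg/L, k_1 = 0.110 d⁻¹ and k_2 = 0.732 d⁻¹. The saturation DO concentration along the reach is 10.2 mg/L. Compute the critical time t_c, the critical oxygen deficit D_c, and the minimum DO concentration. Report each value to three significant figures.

t_c ≈ 2.47 d; D_c ≈ 6.04 mg/L; min DO ≈ 4.16 mg/L

t_c = [1/(k_2−k_1)] ln[(k_2/k_1)(1 − D₀(k_2−k_1)/(k_1 L₀))]
= [1/(0.732−0.110)] ln[(0.732/0.110)(1 − 2.82×0.6220/(0.110×52.7))]
= (1/0.6220) ln[6.655 × 0.6974] = 1.608 × ln(4.641) = 1.608 × 1.535 = 2.468 d.
D_c = (k_1/k_2) L₀ e^(−k_1 t_c) = (0.110/0.732) × 52.7 × e^(−0.110×2.468) = 0.1503 × 52.7 × 0.7623 = 6.037 mg/L.
Minimum DO = C_s − D_c = 10.2 − 6.037 = 4.163 mg/L.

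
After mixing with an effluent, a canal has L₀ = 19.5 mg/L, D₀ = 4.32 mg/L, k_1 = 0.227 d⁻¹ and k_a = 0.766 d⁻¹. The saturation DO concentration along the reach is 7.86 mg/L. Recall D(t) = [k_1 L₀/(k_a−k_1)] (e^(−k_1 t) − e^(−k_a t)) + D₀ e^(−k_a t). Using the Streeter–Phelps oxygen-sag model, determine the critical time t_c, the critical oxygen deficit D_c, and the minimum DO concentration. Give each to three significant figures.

t_c = [1/(k_a−k_1)] ln[(k_a/k_1)(1 − D₀(k_a−k_1)/(k_1 L₀))]
= [1/(0.766−0.227)] ln[(0.766/0.227)(1 − 4.32×0.5390/(0.227×19.5))]
= (1/0.5390) ln[3.374 × 0.4740] = 1.855 × ln(1.599) = 1.855 × 0.4696 = 0.8713 d.
L(t_c) = L₀ e^(−k_1 t_c) = 19.5 × 0.8206 = 16.00 mg/L, and at the critical point k_a D_c = k_1 L, so D_c = (0.227/0.766) × 16.00 = 4.742 mg/L.
Minimum DO = C_s − D_c = 7.86 − 4.742 = 3.118 mg/L.

t_c ≈ 0.871 d; D_c ≈ 4.74 mg/L; min DO ≈ 3.12 mg/L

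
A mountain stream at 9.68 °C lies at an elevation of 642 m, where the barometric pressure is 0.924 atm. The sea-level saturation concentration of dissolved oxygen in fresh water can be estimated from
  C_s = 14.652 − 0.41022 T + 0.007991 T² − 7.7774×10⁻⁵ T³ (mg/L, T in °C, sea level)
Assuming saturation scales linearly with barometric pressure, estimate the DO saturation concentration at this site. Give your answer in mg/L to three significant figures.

At sea level: C_s = 14.652 − 0.41022×9.68 + 0.007991×9.68² − 7.7774×10⁻⁵×9.68³ = 11.36 mg/L.
Pressure correction: C_s' = 11.36 × 0.924 = 10.50 mg/L.

C_s ≈ 10.5 mg/L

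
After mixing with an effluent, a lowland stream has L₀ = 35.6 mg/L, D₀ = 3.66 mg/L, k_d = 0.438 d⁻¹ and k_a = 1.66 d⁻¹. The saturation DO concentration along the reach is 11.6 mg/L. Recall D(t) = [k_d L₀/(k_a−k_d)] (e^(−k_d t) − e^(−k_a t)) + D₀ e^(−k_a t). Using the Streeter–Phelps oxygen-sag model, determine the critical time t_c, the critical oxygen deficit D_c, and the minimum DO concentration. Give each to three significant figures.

At the critical point dD/dt = 0, so k_d L₀ e^(−k_d t) = k_a D. Substituting D(t) from the Streeter–Phelps equation and solving for t gives
t_c = ln[(k_a/k_d)(1 − D₀(k_a−k_d)/(k_d L₀))] / (k_a−k_d).
Here k_a−k_d = 1.222 d⁻¹ and 1 − D₀(k_a−k_d)/(k_d L₀) = 1 − 3.66×1.222/(0.438×35.6) = 0.7132, so
t_c = ln(3.790 × 0.7132) / 1.222 = 0.9943 / 1.222 = 0.8137 d.
L(t_c) = L₀ e^(−k_d t_c) = 35.6 × 0.7002 = 24.93 mg/L, and at the critical point k_a D_c = k_d L, so D_c = (0.438/1.66) × 24.93 = 6.577 mg/L.
Minimum DO = C_s − D_c = 11.6 − 6.577 = 5.023 mg/L.

t_c ≈ 0.814 d; D_c ≈ 6.58 mg/L; min DO ≈ 5.02 mg/L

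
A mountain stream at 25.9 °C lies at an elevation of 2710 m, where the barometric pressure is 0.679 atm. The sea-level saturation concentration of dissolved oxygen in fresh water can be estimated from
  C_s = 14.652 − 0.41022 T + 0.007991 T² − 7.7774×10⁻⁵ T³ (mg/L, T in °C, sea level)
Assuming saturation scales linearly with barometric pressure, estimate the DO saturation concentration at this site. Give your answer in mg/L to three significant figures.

C_s ≈ 5.46 mg/L

At sea level: C_s = 14.652 − 0.41022×25.9 + 0.007991×25.9² − 7.7774×10⁻⁵×25.9³ = 8.037 mg/L.
Pressure correction: C_s' = 8.037 × 0.679 = 5.457 mg/L.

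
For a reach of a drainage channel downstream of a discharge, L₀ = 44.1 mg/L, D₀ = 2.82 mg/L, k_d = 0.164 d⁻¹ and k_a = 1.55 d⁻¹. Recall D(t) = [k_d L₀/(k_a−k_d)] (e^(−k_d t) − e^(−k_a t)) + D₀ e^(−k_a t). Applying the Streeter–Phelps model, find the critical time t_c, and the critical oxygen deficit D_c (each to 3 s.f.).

t_c ≈ 1.06 d; D_c ≈ 3.92 mg/L

At the critical point dD/dt = 0, so k_d L₀ e^(−k_d t) = k_a D. Substituting D(t) from the Streeter–Phelps equation and solving for t gives
t_c = ln[(k_a/k_d)(1 − D₀(k_a−k_d)/(k_d L₀))] / (k_a−k_d).
Here k_a−k_d = 1.386 d⁻¹ and 1 − D₀(k_a−k_d)/(k_d L₀) = 1 − 2.82×1.386/(0.164×44.1) = 0.4596, so
t_c = ln(9.451 × 0.4596) / 1.386 = 1.469 / 1.386 = 1.060 d.
L(t_c) = L₀ e^(−k_d t_c) = 44.1 × 0.8405 = 37.07 mg/L, and at the critical point k_a D_c = k_d L, so D_c = (0.164/1.55) × 37.07 = 3.922 mg/L.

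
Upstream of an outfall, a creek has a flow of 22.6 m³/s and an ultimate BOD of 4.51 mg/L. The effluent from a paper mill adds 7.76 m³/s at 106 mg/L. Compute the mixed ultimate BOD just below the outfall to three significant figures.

30.5 mg/L

Flow-weighted mixing: C = (Q_r C_r + Q_w C_w)/(Q_r + Q_w)
= (22.6×4.51 + 7.76×106)/(22.6 + 7.76) = 924.5/30.36 = 30.45 mg/L.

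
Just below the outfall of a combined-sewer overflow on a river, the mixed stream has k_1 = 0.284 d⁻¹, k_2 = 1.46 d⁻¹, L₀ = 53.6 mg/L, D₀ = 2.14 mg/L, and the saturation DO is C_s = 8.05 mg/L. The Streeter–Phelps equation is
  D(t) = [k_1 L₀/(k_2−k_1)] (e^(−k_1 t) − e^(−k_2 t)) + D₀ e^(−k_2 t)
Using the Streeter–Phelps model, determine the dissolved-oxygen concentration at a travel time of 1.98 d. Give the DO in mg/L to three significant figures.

k_1 L₀/(k_2−k_1) = 0.284×53.6/(1.46−0.284) = 15.22/1.176 = 12.94 mg/L.
e^(−k_1 t) = e^(−0.284×1.980) = 0.5699; e^(−k_2 t) = e^(−1.46×1.980) = 0.05553.
D = 12.94 × (0.5699 − 0.05553) + 2.14 × 0.05553 = 6.658 + 0.1188 = 6.777 mg/L.
DO = C_s − D = 8.05 − 6.777 = 1.273 mg/L.

DO ≈ 1.27 mg/L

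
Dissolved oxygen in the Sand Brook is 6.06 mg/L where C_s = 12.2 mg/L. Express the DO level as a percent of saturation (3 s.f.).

49.7 % saturation

% saturation = C/C_s × 100 = 6.06/12.2 × 100 = 49.7 %.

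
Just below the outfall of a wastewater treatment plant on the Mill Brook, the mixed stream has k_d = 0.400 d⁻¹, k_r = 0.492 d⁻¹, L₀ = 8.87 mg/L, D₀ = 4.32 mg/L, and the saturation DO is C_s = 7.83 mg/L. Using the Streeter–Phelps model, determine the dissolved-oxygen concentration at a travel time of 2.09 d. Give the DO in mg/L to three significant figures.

DO ≈ 3.36 mg/L

k_d L₀/(k_r−k_d) = 0.400×8.87/(0.492−0.400) = 3.548/0.09200 = 38.57 mg/L.
e^(−k_d t) = e^(−0.400×2.090) = 0.4334; e^(−k_r t) = e^(−0.492×2.090) = 0.3576.
D = 38.57 × (0.4334 − 0.3576) + 4.32 × 0.3576 = 2.924 + 1.545 = 4.469 mg/L.
DO = C_s − D = 7.83 − 4.469 = 3.361 mg/L.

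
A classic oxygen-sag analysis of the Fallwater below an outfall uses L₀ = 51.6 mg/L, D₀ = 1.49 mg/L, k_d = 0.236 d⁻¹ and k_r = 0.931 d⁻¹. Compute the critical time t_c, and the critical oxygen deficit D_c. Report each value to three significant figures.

t_c ≈ 1.85 d; D_c ≈ 8.46 mg/L

With k_r/k_d = 3.945 and 1 − D₀(k_r−k_d)/(k_d L₀) = 0.9150,
t_c = ln(3.945 × 0.9150) / (0.931 − 0.236) = ln(3.609) / 0.6950 = 1.284/0.6950 = 1.847 d.
L(t_c) = L₀ e^(−k_d t_c) = 51.6 × 0.6467 = 33.37 mg/L, and at the critical point k_r D_c = k_d L, so D_c = (0.236/0.931) × 33.37 = 8.459 mg/L.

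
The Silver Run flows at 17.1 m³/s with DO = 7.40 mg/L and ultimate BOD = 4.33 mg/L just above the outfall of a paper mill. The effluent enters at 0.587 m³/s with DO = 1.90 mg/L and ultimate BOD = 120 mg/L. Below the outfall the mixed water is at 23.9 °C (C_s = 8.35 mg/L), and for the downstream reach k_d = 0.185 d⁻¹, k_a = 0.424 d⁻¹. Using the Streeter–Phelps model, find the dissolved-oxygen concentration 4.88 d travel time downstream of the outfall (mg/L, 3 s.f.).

DO ≈ 6.44 mg/L

Mixed DO = (17.1×7.40 + 0.587×1.90)/(17.1+0.587) = 127.7/17.69 = 7.217 mg/L.
Mixed L₀ = (17.1×4.33 + 0.587×120)/(17.69) = 144.5/17.69 = 8.169 mg/L.
Initial deficit D₀ = C_s − DO₀ = 8.35 − 7.217 = 1.133 mg/L.
D(4.88) = [0.185×8.169/(0.424−0.185)](e^(−0.185×4.88) − e^(−0.424×4.88)) + 1.133 e^(−0.424×4.88)
= 6.323 × (0.4054 − 0.1263) + 1.133 × 0.1263 = 1.908 mg/L.
DO = 8.35 − 1.908 = 6.442 mg/L.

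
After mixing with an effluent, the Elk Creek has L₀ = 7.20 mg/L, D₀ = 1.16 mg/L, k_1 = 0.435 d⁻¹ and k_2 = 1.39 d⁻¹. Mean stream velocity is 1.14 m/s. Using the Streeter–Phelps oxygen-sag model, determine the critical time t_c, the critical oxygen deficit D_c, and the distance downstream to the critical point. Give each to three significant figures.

t_c = [1/(k_2−k_1)] ln[(k_2/k_1)(1 − D₀(k_2−k_1)/(k_1 L₀))]
= [1/(1.39−0.435)] ln[(1.39/0.435)(1 − 1.16×0.9550/(0.435×7.20))]
= (1/0.9550) ln[3.195 × 0.6463] = 1.047 × ln(2.065) = 1.047 × 0.7252 = 0.7594 d.
L(t_c) = L₀ e^(−k_1 t_c) = 7.20 × 0.7187 = 5.175 mg/L, and at the critical point k_2 D_c = k_1 L, so D_c = (0.435/1.39) × 5.175 = 1.619 mg/L.
x_c = v t_c = 1.14 m/s × 0.7594 d × 86400 s/d = 74800 m ≈ 74.8 km.

t_c ≈ 0.759 d; D_c ≈ 1.62 mg/L; x_c ≈ 74.8 km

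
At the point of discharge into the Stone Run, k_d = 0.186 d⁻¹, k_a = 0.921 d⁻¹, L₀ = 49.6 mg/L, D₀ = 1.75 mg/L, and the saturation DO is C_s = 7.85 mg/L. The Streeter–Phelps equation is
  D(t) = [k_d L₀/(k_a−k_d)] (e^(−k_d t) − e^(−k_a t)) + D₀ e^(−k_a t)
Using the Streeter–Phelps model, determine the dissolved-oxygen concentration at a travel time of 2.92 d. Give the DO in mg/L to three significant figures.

k_d L₀/(k_a−k_d) = 0.186×49.6/(0.921−0.186) = 9.226/0.7350 = 12.55 mg/L.
e^(−k_d t) = e^(−0.186×2.920) = 0.5809; e^(−k_a t) = e^(−0.921×2.920) = 0.06793.
D = 12.55 × (0.5809 − 0.06793) + 1.75 × 0.06793 = 6.439 + 0.1189 = 6.558 mg/L.
DO = C_s − D = 7.85 − 6.558 = 1.292 mg/L.

DO ≈ 1.29 mg/L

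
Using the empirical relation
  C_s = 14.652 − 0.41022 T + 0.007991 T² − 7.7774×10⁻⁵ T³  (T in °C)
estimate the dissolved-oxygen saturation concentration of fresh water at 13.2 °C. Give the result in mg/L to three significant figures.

C_s = 14.652 − 0.41022×13.2 + 0.007991×13.2² − 7.7774×10⁻⁵×13.2³ = 10.45 mg/L.

C_s ≈ 10.5 mg/L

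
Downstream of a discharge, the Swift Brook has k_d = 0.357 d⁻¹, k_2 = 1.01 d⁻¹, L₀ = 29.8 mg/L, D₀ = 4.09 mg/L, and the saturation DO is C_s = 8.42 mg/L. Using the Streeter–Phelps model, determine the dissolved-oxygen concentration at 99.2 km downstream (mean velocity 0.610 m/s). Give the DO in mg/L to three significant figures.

Travel time t = x/v = 99.2 km / (0.610 m/s) = 99200 m / 0.610 m/s = 162600 s = 1.882 d.
k_d L₀/(k_2−k_d) = 0.357×29.8/(1.01−0.357) = 10.64/0.6530 = 16.29 mg/L.
e^(−k_d t) = e^(−0.357×1.882) = 0.5107; e^(−k_2 t) = e^(−1.01×1.882) = 0.1494.
D = 16.29 × (0.5107 − 0.1494) + 4.09 × 0.1494 = 5.886 + 0.6111 = 6.497 mg/L.
DO = C_s − D = 8.42 − 6.497 = 1.923 mg/L.

DO ≈ 1.92 mg/L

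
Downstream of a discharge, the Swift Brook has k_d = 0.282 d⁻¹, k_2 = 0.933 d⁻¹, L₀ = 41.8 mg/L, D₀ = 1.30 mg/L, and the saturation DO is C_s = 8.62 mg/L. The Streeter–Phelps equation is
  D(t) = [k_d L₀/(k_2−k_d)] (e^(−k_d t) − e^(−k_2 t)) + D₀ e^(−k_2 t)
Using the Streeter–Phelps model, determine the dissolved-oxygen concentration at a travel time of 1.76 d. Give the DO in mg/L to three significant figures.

DO ≈ 0.851 mg/L

k_d L₀/(k_2−k_d) = 0.282×41.8/(0.933−0.282) = 11.79/0.6510 = 18.11 mg/L.
e^(−k_d t) = e^(−0.282×1.760) = 0.6088; e^(−k_2 t) = e^(−0.933×1.760) = 0.1936.
D = 18.11 × (0.6088 − 0.1936) + 1.30 × 0.1936 = 7.518 + 0.2517 = 7.769 mg/L.
DO = C_s − D = 8.62 − 7.769 = 0.8505 mg/L.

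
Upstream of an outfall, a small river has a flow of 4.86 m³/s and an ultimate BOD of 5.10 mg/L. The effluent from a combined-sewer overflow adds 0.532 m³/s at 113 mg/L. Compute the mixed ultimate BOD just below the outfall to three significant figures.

Flow-weighted mixing: C = (Q_r C_r + Q_w C_w)/(Q_r + Q_w)
= (4.86×5.10 + 0.532×113)/(4.86 + 0.532) = 84.90/5.392 = 15.75 mg/L.

15.7 mg/L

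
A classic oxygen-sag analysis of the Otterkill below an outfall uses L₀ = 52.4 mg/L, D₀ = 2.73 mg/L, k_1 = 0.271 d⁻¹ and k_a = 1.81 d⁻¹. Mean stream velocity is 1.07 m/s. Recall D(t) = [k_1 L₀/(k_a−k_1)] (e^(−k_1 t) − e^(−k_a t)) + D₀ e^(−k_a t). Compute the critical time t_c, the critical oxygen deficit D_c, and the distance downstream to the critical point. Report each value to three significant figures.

With k_a/k_1 = 6.679 and 1 − D₀(k_a−k_1)/(k_1 L₀) = 0.7041,
t_c = ln(6.679 × 0.7041) / (1.81 − 0.271) = ln(4.703) / 1.539 = 1.548/1.539 = 1.006 d.
L(t_c) = L₀ e^(−k_1 t_c) = 52.4 × 0.7614 = 39.90 mg/L, and at the critical point k_a D_c = k_1 L, so D_c = (0.271/1.81) × 39.90 = 5.973 mg/L.
x_c = v t_c = 1.07 m/s × 1.006 d × 86400 s/d = 93000 m ≈ 93.0 km.

t_c ≈ 1.01 d; D_c ≈ 5.97 mg/L; x_c ≈ 93.0 km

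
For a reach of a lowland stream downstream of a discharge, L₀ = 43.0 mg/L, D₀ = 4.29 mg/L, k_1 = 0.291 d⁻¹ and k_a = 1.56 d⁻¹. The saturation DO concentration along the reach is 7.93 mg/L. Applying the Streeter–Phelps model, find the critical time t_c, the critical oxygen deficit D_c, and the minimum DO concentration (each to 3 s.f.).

t_c = [1/(k_a−k_1)] ln[(k_a/k_1)(1 − D₀(k_a−k_1)/(k_1 L₀))]
= [1/(1.56−0.291)] ln[(1.56/0.291)(1 − 4.29×1.269/(0.291×43.0))]
= (1/1.269) ln[5.361 × 0.5649] = 0.7880 × ln(3.028) = 0.7880 × 1.108 = 0.8732 d.
L(t_c) = L₀ e^(−k_1 t_c) = 43.0 × 0.7756 = 33.35 mg/L, and at the critical point k_a D_c = k_1 L, so D_c = (0.291/1.56) × 33.35 = 6.221 mg/L.
Minimum DO = C_s − D_c = 7.93 − 6.221 = 1.709 mg/L.

t_c ≈ 0.873 d; D_c ≈ 6.22 mg/L; min DO ≈ 1.71 mg/L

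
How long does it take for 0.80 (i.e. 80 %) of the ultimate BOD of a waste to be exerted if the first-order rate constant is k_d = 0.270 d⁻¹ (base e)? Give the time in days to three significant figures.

t ≈ 5.96 d

y/L₀ = 1 − e^(−k_d t) = 0.80 ⇒ e^(−k_d t) = 0.200
t = −ln(0.200) / 0.270 = 1.609 / 0.270 = 5.961 d.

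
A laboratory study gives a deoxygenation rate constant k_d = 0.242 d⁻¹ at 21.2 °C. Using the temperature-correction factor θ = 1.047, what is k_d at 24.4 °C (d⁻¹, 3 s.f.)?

k_d(T₂) = k_d(T₁) · θ^(T₂−T₁) = 0.242 × 1.047^(24.4−21.2)
= 0.242 × 1.047^3.20 = 0.242 × 1.158 = 0.2803 d⁻¹.

k_d ≈ 0.280 d⁻¹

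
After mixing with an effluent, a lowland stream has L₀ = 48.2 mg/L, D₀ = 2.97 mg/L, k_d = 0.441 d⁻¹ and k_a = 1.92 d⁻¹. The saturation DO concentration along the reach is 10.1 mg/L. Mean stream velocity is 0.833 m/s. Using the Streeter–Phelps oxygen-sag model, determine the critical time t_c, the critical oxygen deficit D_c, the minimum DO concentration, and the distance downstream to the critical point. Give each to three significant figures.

With k_a/k_d = 4.354 and 1 − D₀(k_a−k_d)/(k_d L₀) = 0.7933,
t_c = ln(4.354 × 0.7933) / (1.92 − 0.441) = ln(3.454) / 1.479 = 1.240/1.479 = 0.8381 d.
D_c = (k_d/k_a) L₀ e^(−k_d t_c) = (0.441/1.92) × 48.2 × e^(−0.441×0.8381) = 0.2297 × 48.2 × 0.6910 = 7.650 mg/L.
Minimum DO = C_s − D_c = 10.1 − 7.650 = 2.450 mg/L.
x_c = v t_c = 0.833 m/s × 0.8381 d × 86400 s/d = 60320 m ≈ 60.3 km.

t_c ≈ 0.838 d; D_c ≈ 7.65 mg/L; min DO ≈ 2.45 mg/L; x_c ≈ 60.3 km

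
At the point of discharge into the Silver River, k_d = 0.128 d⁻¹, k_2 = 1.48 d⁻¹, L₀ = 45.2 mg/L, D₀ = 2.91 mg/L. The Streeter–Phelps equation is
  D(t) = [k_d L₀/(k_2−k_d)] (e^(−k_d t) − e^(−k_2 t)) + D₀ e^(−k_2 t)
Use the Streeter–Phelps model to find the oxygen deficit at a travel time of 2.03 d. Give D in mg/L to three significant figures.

k_d L₀/(k_2−k_d) = 0.128×45.2/(1.48−0.128) = 5.786/1.352 = 4.279 mg/L.
e^(−k_d t) = e^(−0.128×2.030) = 0.7712; e^(−k_2 t) = e^(−1.48×2.030) = 0.04957.
D = 4.279 × (0.7712 − 0.04957) + 2.91 × 0.04957 = 3.088 + 0.1442 = 3.232 mg/L.

D ≈ 3.23 mg/L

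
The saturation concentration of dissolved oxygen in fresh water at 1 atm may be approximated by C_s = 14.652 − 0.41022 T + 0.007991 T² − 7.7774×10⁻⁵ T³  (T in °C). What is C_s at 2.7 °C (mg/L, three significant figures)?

C_s ≈ 13.6 mg/L

C_s = 14.652 − 0.41022×2.7 + 0.007991×2.7² − 7.7774×10⁻⁵×2.7³ = 13.60 mg/L.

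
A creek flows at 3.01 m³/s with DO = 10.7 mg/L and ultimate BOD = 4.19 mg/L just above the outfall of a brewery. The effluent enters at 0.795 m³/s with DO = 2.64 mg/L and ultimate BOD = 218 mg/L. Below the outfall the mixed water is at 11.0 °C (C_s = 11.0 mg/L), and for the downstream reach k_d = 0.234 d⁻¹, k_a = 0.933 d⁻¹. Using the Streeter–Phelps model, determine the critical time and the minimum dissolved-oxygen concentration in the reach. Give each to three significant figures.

t_c ≈ 1.79 d; minimum DO ≈ 2.95 mg/L

Mixed DO = (3.01×10.7 + 0.795×2.64)/(3.01+0.795) = 34.31/3.805 = 9.016 mg/L.
Mixed L₀ = (3.01×4.19 + 0.795×218)/(3.805) = 185.9/3.805 = 48.86 mg/L.
Initial deficit D₀ = C_s − DO₀ = 11.0 − 9.016 = 1.984 mg/L.
t_c = (1/0.6990) ln[(0.933/0.234)(1 − 1.984×0.6990/(0.234×48.86))] = 1.431 × ln(3.504) = 1.794 d.
D_c = (0.234/0.933) × 48.86 × e^(−0.234×1.794) = 0.2508 × 48.86 × 0.6572 = 8.054 mg/L.
Minimum DO = 11.0 − 8.054 = 2.946 mg/L.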